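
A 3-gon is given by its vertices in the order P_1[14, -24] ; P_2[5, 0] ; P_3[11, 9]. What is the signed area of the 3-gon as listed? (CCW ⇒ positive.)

-112.5

Cross-terms: 120, 45, -390  ⇒  Σ = -225
Signed area = Σ/2 = -112.5 (negative ⇒ clockwise traversal).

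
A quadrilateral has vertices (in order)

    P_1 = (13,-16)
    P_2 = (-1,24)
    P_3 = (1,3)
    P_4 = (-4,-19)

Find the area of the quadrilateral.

P_1→P_2: (13)(24) − (-1)(-16) = 296
P_2→P_3: (-1)(3) − (1)(24) = -27
P_3→P_4: (1)(-19) − (-4)(3) = -7
P_4→P_1: (-4)(-16) − (13)(-19) = 311
Σ = 573
Area = |Σ|/2 = 286.5.

286.5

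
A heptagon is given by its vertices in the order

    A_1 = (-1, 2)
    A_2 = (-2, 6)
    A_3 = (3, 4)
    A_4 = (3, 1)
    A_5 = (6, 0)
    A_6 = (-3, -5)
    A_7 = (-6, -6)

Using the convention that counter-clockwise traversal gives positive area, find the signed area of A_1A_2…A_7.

Apply Gauss's area formula: 2A = Σ (x_i·y_{i+1} − x_{i+1}·y_i), indices taken mod 7.
Σ = (-2) + (-26) + (-9) + (-6) + (-30) + (-12) + (-18) = -103
Signed area = Σ/2 = -51.5 (negative ⇒ clockwise traversal).

-51.5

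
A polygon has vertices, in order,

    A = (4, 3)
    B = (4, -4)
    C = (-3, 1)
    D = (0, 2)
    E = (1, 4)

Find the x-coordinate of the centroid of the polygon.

Apply the shoelace (surveyor's) formula. First the cross-terms c_i = x_i·y_{i+1} − x_{i+1}·y_i:
  -28, -8, -6, -2, -13  ⇒  2A = -57, A = -28.5.
Then Σ (x_i + x_{i+1})·c_i = -281, so x̄ = -281 / (6·(-28.5)) = 281/171.

281/171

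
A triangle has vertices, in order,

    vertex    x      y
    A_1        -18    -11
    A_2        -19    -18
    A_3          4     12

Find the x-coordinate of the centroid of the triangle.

-11

Apply the shoelace (surveyor's) formula. First the cross-terms c_i = x_i·y_{i+1} − x_{i+1}·y_i:
  115, -156, 172  ⇒  2A = 131, A = 65.5.
Then Σ (x_i + x_{i+1})·c_i = -4323, so x̄ = -4323 / (6·65.5) = -11.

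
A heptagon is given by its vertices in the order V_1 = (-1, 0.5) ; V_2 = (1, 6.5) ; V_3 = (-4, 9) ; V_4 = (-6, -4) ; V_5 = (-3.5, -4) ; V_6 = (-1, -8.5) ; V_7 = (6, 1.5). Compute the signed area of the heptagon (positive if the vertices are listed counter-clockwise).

Σ = (-7) + (35) + (70) + (10) + (25.75) + (49.5) + (4.5) = 187.75
Signed area = Σ/2 = 93.875 (positive ⇒ counter-clockwise traversal).

93.875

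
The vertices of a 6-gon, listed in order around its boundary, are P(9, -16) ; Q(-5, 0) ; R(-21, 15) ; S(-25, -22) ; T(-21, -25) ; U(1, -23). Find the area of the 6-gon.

772

Apply Gauss's area formula: 2A = Σ (x_i·y_{i+1} − x_{i+1}·y_i), indices taken mod 6.
P→Q: (9)(0) − (-5)(-16) = -80
Q→R: (-5)(15) − (-21)(0) = -75
R→S: (-21)(-22) − (-25)(15) = 837
S→T: (-25)(-25) − (-21)(-22) = 163
T→U: (-21)(-23) − (1)(-25) = 508
U→P: (1)(-16) − (9)(-23) = 191
Σ = 1544
Area = |Σ|/2 = 772.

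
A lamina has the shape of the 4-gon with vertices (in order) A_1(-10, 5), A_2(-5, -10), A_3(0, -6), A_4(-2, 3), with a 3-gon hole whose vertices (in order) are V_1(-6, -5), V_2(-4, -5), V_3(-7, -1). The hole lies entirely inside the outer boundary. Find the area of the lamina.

77.5

Outer boundary:
Σ = (125) + (30) + (-12) + (20) = 163
Area = |Σ|/2 = 81.5.
Hole:
Cross-terms: 10, -31, 29  ⇒  Σ = 8
Area = |Σ|/2 = 4.
Net area = 81.5 − 4 = 77.5.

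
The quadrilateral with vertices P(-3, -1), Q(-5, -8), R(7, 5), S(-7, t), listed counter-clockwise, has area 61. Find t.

Write out the shoelace sum; only the two edges meeting at S involve t:
2·Area = [(7·t − (-7)·5) + ((-7)·(-1) − (-3)·t)] + 50
       = 10·t + 92 = 122
⇒ t = 3.

3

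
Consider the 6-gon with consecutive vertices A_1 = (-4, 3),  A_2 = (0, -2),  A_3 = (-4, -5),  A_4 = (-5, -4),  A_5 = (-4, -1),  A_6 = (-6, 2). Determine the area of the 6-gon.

22

Apply the shoelace formula: 2A = Σ (x_i·y_{i+1} − x_{i+1}·y_i), indices taken mod 6.
Cross-terms: 8, -8, -9, -11, -14, -10  ⇒  Σ = -44
Area = |Σ|/2 = 22.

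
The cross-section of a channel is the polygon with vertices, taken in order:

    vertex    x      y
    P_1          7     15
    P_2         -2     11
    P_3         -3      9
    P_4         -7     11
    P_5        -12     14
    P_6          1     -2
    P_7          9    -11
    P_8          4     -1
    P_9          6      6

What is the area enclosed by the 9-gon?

Apply the shoelace formula: 2A = Σ (x_i·y_{i+1} − x_{i+1}·y_i), indices taken mod 9.
Cross-terms: 107, 15, 30, 34, 10, 7, 35, 30, 48  ⇒  Σ = 316
Area = |Σ|/2 = 158.

158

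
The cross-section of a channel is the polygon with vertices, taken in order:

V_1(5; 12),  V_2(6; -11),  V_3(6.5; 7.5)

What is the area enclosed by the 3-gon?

Apply the surveyor's formula: 2A = Σ (x_i·y_{i+1} − x_{i+1}·y_i), indices taken mod 3.
Σ = (-127) + (116.5) + (40.5) = 30
Area = |Σ|/2 = 15.

15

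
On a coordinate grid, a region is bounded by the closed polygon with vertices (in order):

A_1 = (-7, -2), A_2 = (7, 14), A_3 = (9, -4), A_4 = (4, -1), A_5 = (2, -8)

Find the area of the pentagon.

160.5

Apply the shoelace formula: 2A = Σ (x_i·y_{i+1} − x_{i+1}·y_i), indices taken mod 5.
Cross-terms: -84, -154, 7, -30, -60  ⇒  Σ = -321
Area = |Σ|/2 = 160.5.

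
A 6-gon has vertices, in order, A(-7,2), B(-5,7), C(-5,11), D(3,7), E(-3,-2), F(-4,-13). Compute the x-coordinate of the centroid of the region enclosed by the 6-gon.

-419/135

Apply the shoelace formula. First the cross-terms c_i = x_i·y_{i+1} − x_{i+1}·y_i:
  -39, -20, -68, 15, 31, -99  ⇒  2A = -180, A = -90.
Then Σ (x_i + x_{i+1})·c_i = 1676, so x̄ = 1676 / (6·(-90)) = -419/135.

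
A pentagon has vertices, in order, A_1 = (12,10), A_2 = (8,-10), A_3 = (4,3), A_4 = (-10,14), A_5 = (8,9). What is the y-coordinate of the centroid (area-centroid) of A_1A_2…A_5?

Apply the shoelace (surveyor's) formula. First the cross-terms c_i = x_i·y_{i+1} − x_{i+1}·y_i:
  -200, 64, 86, -202, -28  ⇒  2A = -280, A = -140.
Then Σ (y_i + y_{i+1})·c_i = -4164, so ȳ = -4164 / (6·(-140)) = 347/70.

347/70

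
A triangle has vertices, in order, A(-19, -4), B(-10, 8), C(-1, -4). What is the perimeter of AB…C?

|AB| = √((9)² + (12)²) = √225 = 15
|BC| = √((9)² + (-12)²) = √225 = 15
|CA| = √((-18)² + (0)²) = √324 = 18
Perimeter = 15 + 15 + 18 = 48.

48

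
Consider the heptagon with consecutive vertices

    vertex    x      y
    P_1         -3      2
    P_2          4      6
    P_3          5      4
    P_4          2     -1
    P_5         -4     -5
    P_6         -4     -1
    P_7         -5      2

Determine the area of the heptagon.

50

Cross-terms: -26, -14, -13, -14, -16, -13, -4  ⇒  Σ = -100
Area = |Σ|/2 = 50.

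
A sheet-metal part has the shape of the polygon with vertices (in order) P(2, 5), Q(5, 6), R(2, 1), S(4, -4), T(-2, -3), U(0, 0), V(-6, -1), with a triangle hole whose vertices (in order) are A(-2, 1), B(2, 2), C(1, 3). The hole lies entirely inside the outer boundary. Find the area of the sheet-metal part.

37.5

Outer boundary:
Apply the shoelace (surveyor's) formula: 2A = Σ (x_i·y_{i+1} − x_{i+1}·y_i), indices taken mod 7.
Cross-terms: -13, -7, -12, -20, 0, 0, -28  ⇒  Σ = -80
Area = |Σ|/2 = 40.
Hole:
Apply the surveyor's formula: 2A = Σ (x_i·y_{i+1} − x_{i+1}·y_i), indices taken mod 3.
Σ = (-6) + (4) + (7) = 5
Area = |Σ|/2 = 2.5.
Net area = 40 − 2.5 = 37.5.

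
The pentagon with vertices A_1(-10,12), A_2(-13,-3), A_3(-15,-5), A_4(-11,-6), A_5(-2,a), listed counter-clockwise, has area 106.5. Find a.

The doubled signed area Σ (x_i y_{i+1} − x_{i+1} y_i) is linear in a.
With a=0 it equals 205; the coefficient of a is -1 (from the two edges through A_5).
So -1·a + 205 = 2·106.5 = 213 ⇒ a = -8.

-8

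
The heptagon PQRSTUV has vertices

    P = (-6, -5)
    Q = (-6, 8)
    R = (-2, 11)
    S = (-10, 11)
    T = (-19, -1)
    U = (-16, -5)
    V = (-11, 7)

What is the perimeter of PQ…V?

72

|PQ| = √((0)² + (13)²) = √169 = 13
|QR| = √((4)² + (3)²) = √25 = 5
|RS| = √((-8)² + (0)²) = √64 = 8
|ST| = √((-9)² + (-12)²) = √225 = 15
|TU| = √((3)² + (-4)²) = √25 = 5
|UV| = √((5)² + (12)²) = √169 = 13
|VP| = √((5)² + (-12)²) = √169 = 13
Perimeter = 13 + 5 + 8 + 15 + 5 + 13 + 13 = 72.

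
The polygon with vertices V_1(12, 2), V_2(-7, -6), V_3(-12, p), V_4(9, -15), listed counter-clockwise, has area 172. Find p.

The doubled signed area Σ (x_i y_{i+1} − x_{i+1} y_i) is linear in p.
With p=0 it equals 248; the coefficient of p is -16 (from the two edges through V_3).
So -16·p + 248 = 2·172 = 344 ⇒ p = -6.

-6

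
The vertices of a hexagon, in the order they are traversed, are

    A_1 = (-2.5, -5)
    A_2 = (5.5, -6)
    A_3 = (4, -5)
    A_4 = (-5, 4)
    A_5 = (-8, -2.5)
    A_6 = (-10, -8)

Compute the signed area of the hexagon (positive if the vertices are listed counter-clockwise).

71.75

Apply the shoelace formula: 2A = Σ (x_i·y_{i+1} − x_{i+1}·y_i), indices taken mod 6.
Σ = (42.5) + (-3.5) + (-9) + (44.5) + (39) + (30) = 143.5
Signed area = Σ/2 = 71.75 (positive ⇒ counter-clockwise traversal).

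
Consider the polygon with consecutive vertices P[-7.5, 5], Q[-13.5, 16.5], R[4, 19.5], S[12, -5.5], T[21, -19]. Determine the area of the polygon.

P→Q: (-7.5)(16.5) − (-13.5)(5) = -56.25
Q→R: (-13.5)(19.5) − (4)(16.5) = -329.25
R→S: (4)(-5.5) − (12)(19.5) = -256
S→T: (12)(-19) − (21)(-5.5) = -112.5
T→P: (21)(5) − (-7.5)(-19) = -37.5
Σ = -791.5
Area = |Σ|/2 = 395.75.

395.75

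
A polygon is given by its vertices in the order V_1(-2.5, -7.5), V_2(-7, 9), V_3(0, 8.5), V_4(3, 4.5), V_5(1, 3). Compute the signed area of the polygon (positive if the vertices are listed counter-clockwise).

Apply Gauss's area formula: 2A = Σ (x_i·y_{i+1} − x_{i+1}·y_i), indices taken mod 5.
Σ = (-75) + (-59.5) + (-25.5) + (4.5) + (0) = -155.5
Signed area = Σ/2 = -77.75 (negative ⇒ clockwise traversal).

-77.75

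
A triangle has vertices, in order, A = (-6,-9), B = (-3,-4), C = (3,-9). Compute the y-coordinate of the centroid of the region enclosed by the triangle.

-22/3

Apply Gauss's area formula. First the cross-terms c_i = x_i·y_{i+1} − x_{i+1}·y_i:
  -3, 39, -81  ⇒  2A = -45, A = -22.5.
Then Σ (y_i + y_{i+1})·c_i = 990, so ȳ = 990 / (6·(-22.5)) = -22/3.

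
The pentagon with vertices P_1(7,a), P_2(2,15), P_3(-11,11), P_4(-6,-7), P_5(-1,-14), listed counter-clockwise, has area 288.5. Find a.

11

The doubled signed area Σ (x_i y_{i+1} − x_{i+1} y_i) is linear in a.
With a=0 it equals 610; the coefficient of a is -3 (from the two edges through P_1).
So -3·a + 610 = 2·288.5 = 577 ⇒ a = 11.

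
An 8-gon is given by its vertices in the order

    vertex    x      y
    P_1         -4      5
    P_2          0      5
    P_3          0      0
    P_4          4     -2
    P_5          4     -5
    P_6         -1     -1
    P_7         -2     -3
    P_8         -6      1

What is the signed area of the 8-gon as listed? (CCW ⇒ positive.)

Apply Gauss's area formula: 2A = Σ (x_i·y_{i+1} − x_{i+1}·y_i), indices taken mod 8.
Cross-terms: -20, 0, 0, -12, -9, 1, -20, -26  ⇒  Σ = -86
Signed area = Σ/2 = -43 (negative ⇒ clockwise traversal).

-43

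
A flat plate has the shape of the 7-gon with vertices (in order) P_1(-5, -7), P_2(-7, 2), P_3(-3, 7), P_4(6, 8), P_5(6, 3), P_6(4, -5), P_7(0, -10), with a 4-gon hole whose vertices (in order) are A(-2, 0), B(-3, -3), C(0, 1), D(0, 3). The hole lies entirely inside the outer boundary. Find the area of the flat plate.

160.5

Outer boundary:
Σ = (-59) + (-43) + (-66) + (-30) + (-42) + (-40) + (-50) = -330
Area = |Σ|/2 = 165.
Hole:
Cross-terms: 6, -3, 0, 6  ⇒  Σ = 9
Area = |Σ|/2 = 4.5.
Net area = 165 − 4.5 = 160.5.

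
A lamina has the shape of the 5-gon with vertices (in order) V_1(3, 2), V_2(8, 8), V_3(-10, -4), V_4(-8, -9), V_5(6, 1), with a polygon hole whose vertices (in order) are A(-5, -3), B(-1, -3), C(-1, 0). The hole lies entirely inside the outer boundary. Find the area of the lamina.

Outer boundary:
Apply the shoelace (surveyor's) formula: 2A = Σ (x_i·y_{i+1} − x_{i+1}·y_i), indices taken mod 5.
V_1→V_2: (3)(8) − (8)(2) = 8
V_2→V_3: (8)(-4) − (-10)(8) = 48
V_3→V_4: (-10)(-9) − (-8)(-4) = 58
V_4→V_5: (-8)(1) − (6)(-9) = 46
V_5→V_1: (6)(2) − (3)(1) = 9
Σ = 169
Area = |Σ|/2 = 84.5.
Hole:
A→B: (-5)(-3) − (-1)(-3) = 12
B→C: (-1)(0) − (-1)(-3) = -3
C→A: (-1)(-3) − (-5)(0) = 3
Σ = 12
Area = |Σ|/2 = 6.
Net area = 84.5 − 6 = 78.5.

78.5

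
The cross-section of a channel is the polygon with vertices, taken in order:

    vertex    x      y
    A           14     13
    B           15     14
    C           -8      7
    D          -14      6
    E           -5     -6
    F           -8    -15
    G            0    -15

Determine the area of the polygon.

A→B: (14)(14) − (15)(13) = 1
B→C: (15)(7) − (-8)(14) = 217
C→D: (-8)(6) − (-14)(7) = 50
D→E: (-14)(-6) − (-5)(6) = 114
E→F: (-5)(-15) − (-8)(-6) = 27
F→G: (-8)(-15) − (0)(-15) = 120
G→A: (0)(13) − (14)(-15) = 210
Σ = 739
Area = |Σ|/2 = 369.5.

369.5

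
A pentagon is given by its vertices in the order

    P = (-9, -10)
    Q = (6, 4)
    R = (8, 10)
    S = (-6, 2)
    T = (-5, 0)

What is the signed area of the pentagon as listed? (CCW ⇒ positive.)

94

Apply the surveyor's formula: 2A = Σ (x_i·y_{i+1} − x_{i+1}·y_i), indices taken mod 5.
Cross-terms: 24, 28, 76, 10, 50  ⇒  Σ = 188
Signed area = Σ/2 = 94 (positive ⇒ counter-clockwise traversal).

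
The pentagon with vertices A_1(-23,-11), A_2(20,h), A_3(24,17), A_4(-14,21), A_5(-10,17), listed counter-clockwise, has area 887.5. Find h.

Write out the shoelace sum; only the two edges meeting at A_2 involve h:
2·Area = [((-23)·h − 20·(-11)) + (20·17 − 24·h)] + 1215
       = -47·h + 1775 = 1775
⇒ h = 0.

0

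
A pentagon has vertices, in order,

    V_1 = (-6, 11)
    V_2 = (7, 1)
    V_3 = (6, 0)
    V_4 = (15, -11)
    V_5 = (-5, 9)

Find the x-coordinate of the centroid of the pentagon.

Apply the surveyor's formula. First the cross-terms c_i = x_i·y_{i+1} − x_{i+1}·y_i:
  -83, -6, -66, 80, -1  ⇒  2A = -76, A = -38.
Then Σ (x_i + x_{i+1})·c_i = -736, so x̄ = -736 / (6·(-38)) = 184/57.

184/57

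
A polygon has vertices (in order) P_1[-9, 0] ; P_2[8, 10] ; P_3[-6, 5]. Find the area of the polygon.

27.5

Σ = (-90) + (100) + (45) = 55
Area = |Σ|/2 = 27.5.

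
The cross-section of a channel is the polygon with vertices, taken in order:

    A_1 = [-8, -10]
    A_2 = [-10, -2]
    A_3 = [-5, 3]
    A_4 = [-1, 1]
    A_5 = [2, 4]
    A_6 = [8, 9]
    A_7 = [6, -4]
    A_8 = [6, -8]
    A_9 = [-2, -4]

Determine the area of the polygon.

Apply the shoelace (surveyor's) formula: 2A = Σ (x_i·y_{i+1} − x_{i+1}·y_i), indices taken mod 9.
Σ = (-84) + (-40) + (-2) + (-6) + (-14) + (-86) + (-24) + (-40) + (-12) = -308
Area = |Σ|/2 = 154.

154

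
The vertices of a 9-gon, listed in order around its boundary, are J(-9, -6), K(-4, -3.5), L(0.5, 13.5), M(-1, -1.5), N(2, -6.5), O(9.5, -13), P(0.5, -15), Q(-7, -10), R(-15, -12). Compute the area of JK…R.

158.375

Apply the shoelace (surveyor's) formula: 2A = Σ (x_i·y_{i+1} − x_{i+1}·y_i), indices taken mod 9.
Σ = (7.5) + (-52.25) + (12.75) + (9.5) + (35.75) + (-136) + (-110) + (-66) + (-18) = -316.75
Area = |Σ|/2 = 158.375.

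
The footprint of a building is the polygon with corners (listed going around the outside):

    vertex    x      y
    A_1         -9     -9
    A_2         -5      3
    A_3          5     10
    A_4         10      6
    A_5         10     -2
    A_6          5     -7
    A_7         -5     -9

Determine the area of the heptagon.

231.5

Σ = (-72) + (-65) + (-70) + (-80) + (-60) + (-80) + (-36) = -463
Area = |Σ|/2 = 231.5.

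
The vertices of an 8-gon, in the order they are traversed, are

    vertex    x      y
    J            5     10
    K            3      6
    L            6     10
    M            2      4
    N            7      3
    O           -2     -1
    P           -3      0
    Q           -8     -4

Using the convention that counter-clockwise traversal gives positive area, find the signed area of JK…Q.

-38

Apply the surveyor's formula: 2A = Σ (x_i·y_{i+1} − x_{i+1}·y_i), indices taken mod 8.
Σ = (0) + (-6) + (4) + (-22) + (-1) + (-3) + (12) + (-60) = -76
Signed area = Σ/2 = -38 (negative ⇒ clockwise traversal).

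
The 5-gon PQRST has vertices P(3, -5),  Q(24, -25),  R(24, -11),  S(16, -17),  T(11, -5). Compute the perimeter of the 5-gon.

|PQ| = √((21)² + (-20)²) = √841 = 29
|QR| = √((0)² + (14)²) = √196 = 14
|RS| = √((-8)² + (-6)²) = √100 = 10
|ST| = √((-5)² + (12)²) = √169 = 13
|TP| = √((-8)² + (0)²) = √64 = 8
Perimeter = 29 + 14 + 10 + 13 + 8 = 74.

74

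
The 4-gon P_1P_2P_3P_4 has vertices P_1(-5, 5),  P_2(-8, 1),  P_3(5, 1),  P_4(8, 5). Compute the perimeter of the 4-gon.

|P_1P_2| = √((-3)² + (-4)²) = √25 = 5
|P_2P_3| = √((13)² + (0)²) = √169 = 13
|P_3P_4| = √((3)² + (4)²) = √25 = 5
|P_4P_1| = √((-13)² + (0)²) = √169 = 13
Perimeter = 5 + 13 + 5 + 13 = 36.

36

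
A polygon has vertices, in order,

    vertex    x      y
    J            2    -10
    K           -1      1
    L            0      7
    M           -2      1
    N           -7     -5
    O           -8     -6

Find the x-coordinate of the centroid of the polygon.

Apply the surveyor's formula. First the cross-terms c_i = x_i·y_{i+1} − x_{i+1}·y_i:
  -8, -7, 14, 17, 2, 92  ⇒  2A = 110, A = 55.
Then Σ (x_i + x_{i+1})·c_i = -764, so x̄ = -764 / (6·55) = -382/165.

-382/165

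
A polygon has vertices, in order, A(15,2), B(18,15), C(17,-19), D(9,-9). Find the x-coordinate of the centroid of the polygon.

Apply Gauss's area formula. First the cross-terms c_i = x_i·y_{i+1} − x_{i+1}·y_i:
  189, -597, 18, 153  ⇒  2A = -237, A = -118.5.
Then Σ (x_i + x_{i+1})·c_i = -10518, so x̄ = -10518 / (6·(-118.5)) = 3506/237.

3506/237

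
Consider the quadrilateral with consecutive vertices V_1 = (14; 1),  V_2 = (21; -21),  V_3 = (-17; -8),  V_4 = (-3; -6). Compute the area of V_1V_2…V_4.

Apply the shoelace (surveyor's) formula: 2A = Σ (x_i·y_{i+1} − x_{i+1}·y_i), indices taken mod 4.
Σ = (-315) + (-525) + (78) + (81) = -681
Area = |Σ|/2 = 340.5.

340.5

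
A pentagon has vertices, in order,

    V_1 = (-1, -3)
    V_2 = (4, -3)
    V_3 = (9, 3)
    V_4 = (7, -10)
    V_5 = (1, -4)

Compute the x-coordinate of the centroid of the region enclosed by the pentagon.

Apply the shoelace formula. First the cross-terms c_i = x_i·y_{i+1} − x_{i+1}·y_i:
  15, 39, -111, -18, -7  ⇒  2A = -82, A = -41.
Then Σ (x_i + x_{i+1})·c_i = -1368, so x̄ = -1368 / (6·(-41)) = 228/41.

228/41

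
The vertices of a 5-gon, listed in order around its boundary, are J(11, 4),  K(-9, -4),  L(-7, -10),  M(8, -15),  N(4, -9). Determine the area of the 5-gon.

171

Apply Gauss's area formula: 2A = Σ (x_i·y_{i+1} − x_{i+1}·y_i), indices taken mod 5.
Σ = (-8) + (62) + (185) + (-12) + (115) = 342
Area = |Σ|/2 = 171.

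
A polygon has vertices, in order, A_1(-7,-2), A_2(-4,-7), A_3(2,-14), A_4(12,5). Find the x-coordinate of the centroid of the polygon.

163/75

Apply the shoelace formula. First the cross-terms c_i = x_i·y_{i+1} − x_{i+1}·y_i:
  41, 70, 178, 11  ⇒  2A = 300, A = 150.
Then Σ (x_i + x_{i+1})·c_i = 1956, so x̄ = 1956 / (6·150) = 163/75.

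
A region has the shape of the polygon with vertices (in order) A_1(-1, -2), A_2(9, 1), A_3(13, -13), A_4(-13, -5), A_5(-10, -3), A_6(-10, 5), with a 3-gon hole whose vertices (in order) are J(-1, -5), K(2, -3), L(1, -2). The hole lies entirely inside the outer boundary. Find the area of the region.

204

Outer boundary:
Apply the shoelace (surveyor's) formula: 2A = Σ (x_i·y_{i+1} − x_{i+1}·y_i), indices taken mod 6.
Cross-terms: 17, -130, -234, -11, -80, 25  ⇒  Σ = -413
Area = |Σ|/2 = 206.5.
Hole:
Apply the shoelace formula: 2A = Σ (x_i·y_{i+1} − x_{i+1}·y_i), indices taken mod 3.
J→K: (-1)(-3) − (2)(-5) = 13
K→L: (2)(-2) − (1)(-3) = -1
L→J: (1)(-5) − (-1)(-2) = -7
Σ = 5
Area = |Σ|/2 = 2.5.
Net area = 206.5 − 2.5 = 204.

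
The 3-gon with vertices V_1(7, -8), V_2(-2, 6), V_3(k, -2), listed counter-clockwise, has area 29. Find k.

Write out the shoelace sum; only the two edges meeting at V_3 involve k:
2·Area = [((-2)·(-2) − k·6) + (k·(-8) − 7·(-2))] + 26
       = -14·k + 44 = 58
⇒ k = -1.

-1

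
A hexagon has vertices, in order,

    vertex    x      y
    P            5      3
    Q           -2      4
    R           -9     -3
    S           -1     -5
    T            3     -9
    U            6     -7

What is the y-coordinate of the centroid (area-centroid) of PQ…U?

Apply the surveyor's formula. First the cross-terms c_i = x_i·y_{i+1} − x_{i+1}·y_i:
  26, 42, 42, 24, 33, 53  ⇒  2A = 220, A = 110.
Then Σ (y_i + y_{i+1})·c_i = -1188, so ȳ = -1188 / (6·110) = -1.8.

-1.8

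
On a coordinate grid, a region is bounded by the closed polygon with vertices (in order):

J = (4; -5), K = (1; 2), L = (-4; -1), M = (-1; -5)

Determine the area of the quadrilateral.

32

Apply Gauss's area formula: 2A = Σ (x_i·y_{i+1} − x_{i+1}·y_i), indices taken mod 4.
Σ = (13) + (7) + (19) + (25) = 64
Area = |Σ|/2 = 32.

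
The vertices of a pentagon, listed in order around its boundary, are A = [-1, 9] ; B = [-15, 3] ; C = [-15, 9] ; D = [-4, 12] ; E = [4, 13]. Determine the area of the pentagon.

Σ = (132) + (-90) + (-144) + (-100) + (49) = -153
Area = |Σ|/2 = 76.5.

76.5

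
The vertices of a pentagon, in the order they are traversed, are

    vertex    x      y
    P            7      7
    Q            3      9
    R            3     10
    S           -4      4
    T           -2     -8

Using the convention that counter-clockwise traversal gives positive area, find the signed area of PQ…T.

Cross-terms: 42, 3, 52, 40, 42  ⇒  Σ = 179
Signed area = Σ/2 = 89.5 (positive ⇒ counter-clockwise traversal).

89.5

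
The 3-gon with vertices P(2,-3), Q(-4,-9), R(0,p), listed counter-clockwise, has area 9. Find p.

-8

Write out the shoelace sum; only the two edges meeting at R involve p:
2·Area = [((-4)·p − 0·(-9)) + (0·(-3) − 2·p)] + -30
       = -6·p + -30 = 18
⇒ p = -8.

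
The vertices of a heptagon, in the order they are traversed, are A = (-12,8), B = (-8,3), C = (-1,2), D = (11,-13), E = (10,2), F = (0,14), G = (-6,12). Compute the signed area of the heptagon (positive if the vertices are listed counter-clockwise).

A→B: (-12)(3) − (-8)(8) = 28
B→C: (-8)(2) − (-1)(3) = -13
C→D: (-1)(-13) − (11)(2) = -9
D→E: (11)(2) − (10)(-13) = 152
E→F: (10)(14) − (0)(2) = 140
F→G: (0)(12) − (-6)(14) = 84
G→A: (-6)(8) − (-12)(12) = 96
Σ = 478
Signed area = Σ/2 = 239 (positive ⇒ counter-clockwise traversal).

239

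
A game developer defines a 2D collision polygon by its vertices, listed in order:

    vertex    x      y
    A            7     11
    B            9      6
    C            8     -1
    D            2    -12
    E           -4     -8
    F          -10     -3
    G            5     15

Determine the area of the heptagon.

262.5

A→B: (7)(6) − (9)(11) = -57
B→C: (9)(-1) − (8)(6) = -57
C→D: (8)(-12) − (2)(-1) = -94
D→E: (2)(-8) − (-4)(-12) = -64
E→F: (-4)(-3) − (-10)(-8) = -68
F→G: (-10)(15) − (5)(-3) = -135
G→A: (5)(11) − (7)(15) = -50
Σ = -525
Area = |Σ|/2 = 262.5.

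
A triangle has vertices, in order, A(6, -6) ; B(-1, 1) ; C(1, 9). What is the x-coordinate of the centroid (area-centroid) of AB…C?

2

Apply the surveyor's formula. First the cross-terms c_i = x_i·y_{i+1} − x_{i+1}·y_i:
  0, -10, -60  ⇒  2A = -70, A = -35.
Then Σ (x_i + x_{i+1})·c_i = -420, so x̄ = -420 / (6·(-35)) = 2.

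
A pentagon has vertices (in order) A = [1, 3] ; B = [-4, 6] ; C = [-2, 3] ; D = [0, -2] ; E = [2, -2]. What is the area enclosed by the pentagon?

17

Apply the shoelace (surveyor's) formula: 2A = Σ (x_i·y_{i+1} − x_{i+1}·y_i), indices taken mod 5.
Σ = (18) + (0) + (4) + (4) + (8) = 34
Area = |Σ|/2 = 17.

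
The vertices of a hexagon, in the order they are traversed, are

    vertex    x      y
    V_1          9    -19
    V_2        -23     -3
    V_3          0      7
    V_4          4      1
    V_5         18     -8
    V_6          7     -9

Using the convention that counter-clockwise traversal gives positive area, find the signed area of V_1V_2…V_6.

Apply the shoelace (surveyor's) formula: 2A = Σ (x_i·y_{i+1} − x_{i+1}·y_i), indices taken mod 6.
Σ = (-464) + (-161) + (-28) + (-50) + (-106) + (-52) = -861
Signed area = Σ/2 = -430.5 (negative ⇒ clockwise traversal).

-430.5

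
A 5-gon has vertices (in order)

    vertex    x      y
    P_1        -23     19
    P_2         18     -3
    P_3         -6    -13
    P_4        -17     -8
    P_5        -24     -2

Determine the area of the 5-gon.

679

Cross-terms: -273, -252, -173, -158, -502  ⇒  Σ = -1358
Area = |Σ|/2 = 679.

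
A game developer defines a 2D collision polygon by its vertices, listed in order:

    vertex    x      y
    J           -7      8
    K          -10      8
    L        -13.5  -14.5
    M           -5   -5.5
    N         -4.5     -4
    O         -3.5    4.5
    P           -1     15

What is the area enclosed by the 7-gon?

Apply the shoelace (surveyor's) formula: 2A = Σ (x_i·y_{i+1} − x_{i+1}·y_i), indices taken mod 7.
Σ = (24) + (253) + (1.75) + (-4.75) + (-34.25) + (-48) + (97) = 288.75
Area = |Σ|/2 = 144.375.

144.375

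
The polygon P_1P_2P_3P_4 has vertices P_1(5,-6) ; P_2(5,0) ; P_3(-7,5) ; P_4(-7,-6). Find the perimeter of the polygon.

|P_1P_2| = √((0)² + (6)²) = √36 = 6
|P_2P_3| = √((-12)² + (5)²) = √169 = 13
|P_3P_4| = √((0)² + (-11)²) = √121 = 11
|P_4P_1| = √((12)² + (0)²) = √144 = 12
Perimeter = 6 + 13 + 11 + 12 = 42.

42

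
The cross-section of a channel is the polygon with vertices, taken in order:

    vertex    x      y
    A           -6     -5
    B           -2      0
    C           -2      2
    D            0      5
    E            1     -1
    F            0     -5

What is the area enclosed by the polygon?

32

Apply the surveyor's formula: 2A = Σ (x_i·y_{i+1} − x_{i+1}·y_i), indices taken mod 6.
A→B: (-6)(0) − (-2)(-5) = -10
B→C: (-2)(2) − (-2)(0) = -4
C→D: (-2)(5) − (0)(2) = -10
D→E: (0)(-1) − (1)(5) = -5
E→F: (1)(-5) − (0)(-1) = -5
F→A: (0)(-5) − (-6)(-5) = -30
Σ = -64
Area = |Σ|/2 = 32.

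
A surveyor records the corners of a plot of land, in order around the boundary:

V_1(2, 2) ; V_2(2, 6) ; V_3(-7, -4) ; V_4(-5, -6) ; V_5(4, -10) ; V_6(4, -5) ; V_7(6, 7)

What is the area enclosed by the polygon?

107

Apply the shoelace (surveyor's) formula: 2A = Σ (x_i·y_{i+1} − x_{i+1}·y_i), indices taken mod 7.
V_1→V_2: (2)(6) − (2)(2) = 8
V_2→V_3: (2)(-4) − (-7)(6) = 34
V_3→V_4: (-7)(-6) − (-5)(-4) = 22
V_4→V_5: (-5)(-10) − (4)(-6) = 74
V_5→V_6: (4)(-5) − (4)(-10) = 20
V_6→V_7: (4)(7) − (6)(-5) = 58
V_7→V_1: (6)(2) − (2)(7) = -2
Σ = 214
Area = |Σ|/2 = 107.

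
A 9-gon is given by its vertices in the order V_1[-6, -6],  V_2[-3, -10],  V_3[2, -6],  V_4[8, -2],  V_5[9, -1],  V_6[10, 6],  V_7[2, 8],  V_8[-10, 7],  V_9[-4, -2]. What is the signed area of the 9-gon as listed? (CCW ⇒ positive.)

Apply the shoelace (surveyor's) formula: 2A = Σ (x_i·y_{i+1} − x_{i+1}·y_i), indices taken mod 9.
Cross-terms: 42, 38, 44, 10, 64, 68, 94, 48, 12  ⇒  Σ = 420
Signed area = Σ/2 = 210 (positive ⇒ counter-clockwise traversal).

210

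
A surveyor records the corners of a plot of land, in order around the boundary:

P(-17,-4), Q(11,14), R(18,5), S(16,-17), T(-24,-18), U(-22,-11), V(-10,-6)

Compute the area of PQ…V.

Apply the shoelace (surveyor's) formula: 2A = Σ (x_i·y_{i+1} − x_{i+1}·y_i), indices taken mod 7.
Cross-terms: -194, -197, -386, -696, -132, 22, -62  ⇒  Σ = -1645
Area = |Σ|/2 = 822.5.

822.5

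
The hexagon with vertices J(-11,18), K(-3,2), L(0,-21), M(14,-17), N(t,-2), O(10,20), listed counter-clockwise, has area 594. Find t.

11

The doubled signed area Σ (x_i y_{i+1} − x_{i+1} y_i) is linear in t.
With t=0 it equals 781; the coefficient of t is 37 (from the two edges through N).
So 37·t + 781 = 2·594 = 1188 ⇒ t = 11.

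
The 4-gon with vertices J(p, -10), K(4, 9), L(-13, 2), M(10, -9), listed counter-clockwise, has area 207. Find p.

14

The doubled signed area Σ (x_i y_{i+1} − x_{i+1} y_i) is linear in p.
With p=0 it equals 162; the coefficient of p is 18 (from the two edges through J).
So 18·p + 162 = 2·207 = 414 ⇒ p = 14.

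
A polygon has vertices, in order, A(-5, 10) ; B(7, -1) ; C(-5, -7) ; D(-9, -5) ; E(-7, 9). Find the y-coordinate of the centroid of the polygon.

106/149

Apply the shoelace (surveyor's) formula. First the cross-terms c_i = x_i·y_{i+1} − x_{i+1}·y_i:
  -65, -54, -38, -116, -25  ⇒  2A = -298, A = -149.
Then Σ (y_i + y_{i+1})·c_i = -636, so ȳ = -636 / (6·(-149)) = 106/149.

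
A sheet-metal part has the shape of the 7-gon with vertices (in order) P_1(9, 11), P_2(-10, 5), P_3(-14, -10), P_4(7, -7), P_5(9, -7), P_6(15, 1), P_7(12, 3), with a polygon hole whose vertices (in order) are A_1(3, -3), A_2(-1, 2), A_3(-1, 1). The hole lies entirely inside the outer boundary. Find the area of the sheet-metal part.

377.5

Outer boundary:
Apply the shoelace (surveyor's) formula: 2A = Σ (x_i·y_{i+1} − x_{i+1}·y_i), indices taken mod 7.
Cross-terms: 155, 170, 168, 14, 114, 33, 105  ⇒  Σ = 759
Area = |Σ|/2 = 379.5.
Hole:
Apply the shoelace formula: 2A = Σ (x_i·y_{i+1} − x_{i+1}·y_i), indices taken mod 3.
Σ = (3) + (1) + (0) = 4
Area = |Σ|/2 = 2.
Net area = 379.5 − 2 = 377.5.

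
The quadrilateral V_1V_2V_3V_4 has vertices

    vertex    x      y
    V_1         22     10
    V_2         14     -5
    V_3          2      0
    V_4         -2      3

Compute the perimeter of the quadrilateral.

|V_1V_2| = √((-8)² + (-15)²) = √289 = 17
|V_2V_3| = √((-12)² + (5)²) = √169 = 13
|V_3V_4| = √((-4)² + (3)²) = √25 = 5
|V_4V_1| = √((24)² + (7)²) = √625 = 25
Perimeter = 17 + 13 + 5 + 25 = 60.

60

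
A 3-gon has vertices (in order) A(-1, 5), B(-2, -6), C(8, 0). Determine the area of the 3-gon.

52

Σ = (16) + (48) + (40) = 104
Area = |Σ|/2 = 52.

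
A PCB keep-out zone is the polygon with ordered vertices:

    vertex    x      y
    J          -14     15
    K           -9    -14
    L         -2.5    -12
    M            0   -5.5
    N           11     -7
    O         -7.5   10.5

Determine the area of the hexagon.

Cross-terms: 331, 73, 13.75, 60.5, 63, 34.5  ⇒  Σ = 575.75
Area = |Σ|/2 = 287.875.

287.875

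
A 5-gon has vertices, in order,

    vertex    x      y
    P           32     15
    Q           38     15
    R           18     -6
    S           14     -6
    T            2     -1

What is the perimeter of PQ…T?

86

|PQ| = √((6)² + (0)²) = √36 = 6
|QR| = √((-20)² + (-21)²) = √841 = 29
|RS| = √((-4)² + (0)²) = √16 = 4
|ST| = √((-12)² + (5)²) = √169 = 13
|TP| = √((30)² + (16)²) = √1156 = 34
Perimeter = 6 + 29 + 4 + 13 + 34 = 86.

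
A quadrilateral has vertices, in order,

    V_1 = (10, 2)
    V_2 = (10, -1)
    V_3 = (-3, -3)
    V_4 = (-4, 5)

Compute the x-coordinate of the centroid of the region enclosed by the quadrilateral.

Apply the shoelace (surveyor's) formula. First the cross-terms c_i = x_i·y_{i+1} − x_{i+1}·y_i:
  -30, -33, -27, -58  ⇒  2A = -148, A = -74.
Then Σ (x_i + x_{i+1})·c_i = -990, so x̄ = -990 / (6·(-74)) = 165/74.

165/74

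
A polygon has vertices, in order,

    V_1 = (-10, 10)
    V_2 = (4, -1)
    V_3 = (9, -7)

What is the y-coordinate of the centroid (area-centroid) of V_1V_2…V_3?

Apply the surveyor's formula. First the cross-terms c_i = x_i·y_{i+1} − x_{i+1}·y_i:
  -30, -19, 20  ⇒  2A = -29, A = -14.5.
Then Σ (y_i + y_{i+1})·c_i = -58, so ȳ = -58 / (6·(-14.5)) = 2/3.

2/3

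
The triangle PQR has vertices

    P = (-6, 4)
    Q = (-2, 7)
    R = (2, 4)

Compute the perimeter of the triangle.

18

|PQ| = √((4)² + (3)²) = √25 = 5
|QR| = √((4)² + (-3)²) = √25 = 5
|RP| = √((-8)² + (0)²) = √64 = 8
Perimeter = 5 + 5 + 8 = 18.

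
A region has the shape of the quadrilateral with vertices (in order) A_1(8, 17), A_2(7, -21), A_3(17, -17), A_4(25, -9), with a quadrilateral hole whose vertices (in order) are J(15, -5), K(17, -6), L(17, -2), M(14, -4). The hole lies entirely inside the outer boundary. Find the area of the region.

Outer boundary:
Apply the surveyor's formula: 2A = Σ (x_i·y_{i+1} − x_{i+1}·y_i), indices taken mod 4.
A_1→A_2: (8)(-21) − (7)(17) = -287
A_2→A_3: (7)(-17) − (17)(-21) = 238
A_3→A_4: (17)(-9) − (25)(-17) = 272
A_4→A_1: (25)(17) − (8)(-9) = 497
Σ = 720
Area = |Σ|/2 = 360.
Hole:
Apply Gauss's area formula: 2A = Σ (x_i·y_{i+1} − x_{i+1}·y_i), indices taken mod 4.
Σ = (-5) + (68) + (-40) + (-10) = 13
Area = |Σ|/2 = 6.5.
Net area = 360 − 6.5 = 353.5.

353.5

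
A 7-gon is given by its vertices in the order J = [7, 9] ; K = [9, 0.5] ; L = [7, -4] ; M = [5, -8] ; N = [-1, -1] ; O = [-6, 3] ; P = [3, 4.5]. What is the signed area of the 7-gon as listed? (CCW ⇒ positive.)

-107.75

Apply Gauss's area formula: 2A = Σ (x_i·y_{i+1} − x_{i+1}·y_i), indices taken mod 7.
Σ = (-77.5) + (-39.5) + (-36) + (-13) + (-9) + (-36) + (-4.5) = -215.5
Signed area = Σ/2 = -107.75 (negative ⇒ clockwise traversal).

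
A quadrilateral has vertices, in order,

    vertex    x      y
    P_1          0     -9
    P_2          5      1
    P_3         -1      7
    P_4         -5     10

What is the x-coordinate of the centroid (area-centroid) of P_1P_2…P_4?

Apply the shoelace (surveyor's) formula. First the cross-terms c_i = x_i·y_{i+1} − x_{i+1}·y_i:
  45, 36, 25, 45  ⇒  2A = 151, A = 75.5.
Then Σ (x_i + x_{i+1})·c_i = -6, so x̄ = -6 / (6·75.5) = -2/151.

-2/151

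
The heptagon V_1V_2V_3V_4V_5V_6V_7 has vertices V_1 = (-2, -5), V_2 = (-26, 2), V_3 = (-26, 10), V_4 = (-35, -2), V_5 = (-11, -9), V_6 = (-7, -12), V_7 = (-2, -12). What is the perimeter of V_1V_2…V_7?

|V_1V_2| = √((-24)² + (7)²) = √625 = 25
|V_2V_3| = √((0)² + (8)²) = √64 = 8
|V_3V_4| = √((-9)² + (-12)²) = √225 = 15
|V_4V_5| = √((24)² + (-7)²) = √625 = 25
|V_5V_6| = √((4)² + (-3)²) = √25 = 5
|V_6V_7| = √((5)² + (0)²) = √25 = 5
|V_7V_1| = √((0)² + (7)²) = √49 = 7
Perimeter = 25 + 8 + 15 + 25 + 5 + 5 + 7 = 90.

90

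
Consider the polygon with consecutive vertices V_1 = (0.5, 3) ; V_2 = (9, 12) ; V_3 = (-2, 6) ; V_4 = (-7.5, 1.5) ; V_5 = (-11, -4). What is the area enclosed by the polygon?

57.25

Apply the shoelace formula: 2A = Σ (x_i·y_{i+1} − x_{i+1}·y_i), indices taken mod 5.
Cross-terms: -21, 78, 42, 46.5, -31  ⇒  Σ = 114.5
Area = |Σ|/2 = 57.25.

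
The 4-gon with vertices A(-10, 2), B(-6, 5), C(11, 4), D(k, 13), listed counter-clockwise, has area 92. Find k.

-14

The doubled signed area Σ (x_i y_{i+1} − x_{i+1} y_i) is linear in k.
With k=0 it equals 156; the coefficient of k is -2 (from the two edges through D).
So -2·k + 156 = 2·92 = 184 ⇒ k = -14.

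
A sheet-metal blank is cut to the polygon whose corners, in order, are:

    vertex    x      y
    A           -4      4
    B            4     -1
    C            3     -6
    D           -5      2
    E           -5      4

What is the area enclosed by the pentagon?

35.5

A→B: (-4)(-1) − (4)(4) = -12
B→C: (4)(-6) − (3)(-1) = -21
C→D: (3)(2) − (-5)(-6) = -24
D→E: (-5)(4) − (-5)(2) = -10
E→A: (-5)(4) − (-4)(4) = -4
Σ = -71
Area = |Σ|/2 = 35.5.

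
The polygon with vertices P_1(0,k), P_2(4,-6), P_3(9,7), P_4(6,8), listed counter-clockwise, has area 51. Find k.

-5

Write out the shoelace sum; only the two edges meeting at P_1 involve k:
2·Area = [(6·k − 0·8) + (0·(-6) − 4·k)] + 112
       = 2·k + 112 = 102
⇒ k = -5.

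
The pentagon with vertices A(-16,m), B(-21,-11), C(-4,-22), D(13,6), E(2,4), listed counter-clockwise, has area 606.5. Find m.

11

Write out the shoelace sum; only the two edges meeting at A involve m:
2·Area = [(2·m − (-16)·4) + ((-16)·(-11) − (-21)·m)] + 720
       = 23·m + 960 = 1213
⇒ m = 11.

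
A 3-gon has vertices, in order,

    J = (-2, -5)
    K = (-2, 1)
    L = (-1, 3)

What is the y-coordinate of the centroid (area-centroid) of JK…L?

-1/3

Apply Gauss's area formula. First the cross-terms c_i = x_i·y_{i+1} − x_{i+1}·y_i:
  -12, -5, 11  ⇒  2A = -6, A = -3.
Then Σ (y_i + y_{i+1})·c_i = 6, so ȳ = 6 / (6·(-3)) = -1/3.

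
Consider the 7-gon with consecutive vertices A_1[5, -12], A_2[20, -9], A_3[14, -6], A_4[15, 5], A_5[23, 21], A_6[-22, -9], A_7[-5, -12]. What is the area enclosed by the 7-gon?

Apply Gauss's area formula: 2A = Σ (x_i·y_{i+1} − x_{i+1}·y_i), indices taken mod 7.
Σ = (195) + (6) + (160) + (200) + (255) + (219) + (120) = 1155
Area = |Σ|/2 = 577.5.

577.5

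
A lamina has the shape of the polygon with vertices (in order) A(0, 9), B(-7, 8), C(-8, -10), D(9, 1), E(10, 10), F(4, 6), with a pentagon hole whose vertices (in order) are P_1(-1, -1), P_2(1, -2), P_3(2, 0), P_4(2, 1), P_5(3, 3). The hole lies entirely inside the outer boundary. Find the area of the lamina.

201.5

Outer boundary:
Cross-terms: 63, 134, 82, 80, 20, 36  ⇒  Σ = 415
Area = |Σ|/2 = 207.5.
Hole:
Σ = (3) + (4) + (2) + (3) + (0) = 12
Area = |Σ|/2 = 6.
Net area = 207.5 − 6 = 201.5.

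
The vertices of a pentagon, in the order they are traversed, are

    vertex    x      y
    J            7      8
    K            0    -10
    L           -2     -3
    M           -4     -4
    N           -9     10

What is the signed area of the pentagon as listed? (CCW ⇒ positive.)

Apply the surveyor's formula: 2A = Σ (x_i·y_{i+1} − x_{i+1}·y_i), indices taken mod 5.
J→K: (7)(-10) − (0)(8) = -70
K→L: (0)(-3) − (-2)(-10) = -20
L→M: (-2)(-4) − (-4)(-3) = -4
M→N: (-4)(10) − (-9)(-4) = -76
N→J: (-9)(8) − (7)(10) = -142
Σ = -312
Signed area = Σ/2 = -156 (negative ⇒ clockwise traversal).

-156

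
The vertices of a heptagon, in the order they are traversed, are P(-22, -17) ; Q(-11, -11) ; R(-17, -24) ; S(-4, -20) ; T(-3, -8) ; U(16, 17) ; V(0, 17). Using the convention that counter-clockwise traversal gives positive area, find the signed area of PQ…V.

Apply the shoelace (surveyor's) formula: 2A = Σ (x_i·y_{i+1} − x_{i+1}·y_i), indices taken mod 7.
Cross-terms: 55, 77, 244, -28, 77, 272, 374  ⇒  Σ = 1071
Signed area = Σ/2 = 535.5 (positive ⇒ counter-clockwise traversal).

535.5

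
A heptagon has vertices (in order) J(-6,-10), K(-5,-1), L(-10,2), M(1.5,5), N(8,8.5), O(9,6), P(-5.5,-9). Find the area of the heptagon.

Apply the shoelace (surveyor's) formula: 2A = Σ (x_i·y_{i+1} − x_{i+1}·y_i), indices taken mod 7.
Σ = (-44) + (-20) + (-53) + (-27.25) + (-28.5) + (-48) + (1) = -219.75
Area = |Σ|/2 = 109.875.

109.875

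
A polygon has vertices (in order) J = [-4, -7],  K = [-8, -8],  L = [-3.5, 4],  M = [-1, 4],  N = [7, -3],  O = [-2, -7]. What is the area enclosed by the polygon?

94

Apply Gauss's area formula: 2A = Σ (x_i·y_{i+1} − x_{i+1}·y_i), indices taken mod 6.
Cross-terms: -24, -60, -10, -25, -55, -14  ⇒  Σ = -188
Area = |Σ|/2 = 94.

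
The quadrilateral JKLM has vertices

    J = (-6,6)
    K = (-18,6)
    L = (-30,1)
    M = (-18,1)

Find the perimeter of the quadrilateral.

50

|JK| = √((-12)² + (0)²) = √144 = 12
|KL| = √((-12)² + (-5)²) = √169 = 13
|LM| = √((12)² + (0)²) = √144 = 12
|MJ| = √((12)² + (5)²) = √169 = 13
Perimeter = 12 + 13 + 12 + 13 = 50.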